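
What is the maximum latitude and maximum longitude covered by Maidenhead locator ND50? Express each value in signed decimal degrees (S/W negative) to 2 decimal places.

-59.00, 92.00

Field N=13, D=3: +13·20° lon, +3·10° lat → SW at lon 80°, lat -60°.
Square 5, 0: +5·2° lon, +0·1° lat → SW at lon 90°, lat -60°.
Cell spans 2° lon × 1° lat. NE corner is SW corner plus one full cell.
latitude -59.00, longitude 92.00.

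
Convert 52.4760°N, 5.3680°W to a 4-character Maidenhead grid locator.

Shift to the Maidenhead origin (180°W, 90°S): lon 174.63, lat 142.48.
Field: 174.63/20 → 8 → I, 142.48/10 → 14 → O; chars IO.
Square: 14.63/2 → 7, 2.48/1 → 2; chars 72.

IO72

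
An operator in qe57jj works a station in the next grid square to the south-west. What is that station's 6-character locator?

Longitude subsquare j = 9; −1 → 8 = i.
Latitude subsquare j = 9; −1 → 8 = i.

QE57ii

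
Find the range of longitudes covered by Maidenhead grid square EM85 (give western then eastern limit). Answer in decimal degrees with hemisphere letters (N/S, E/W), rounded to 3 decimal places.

84.000° W, 82.000° W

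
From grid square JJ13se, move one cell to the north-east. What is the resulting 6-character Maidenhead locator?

Longitude subsquare s = 18; +1 → 19 = t.
Latitude subsquare e = 4; +1 → 5 = f.

JJ13tf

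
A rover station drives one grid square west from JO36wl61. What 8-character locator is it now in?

JO36wl51

Longitude extended square 6; −1 → 5.
The latitude characters are unchanged.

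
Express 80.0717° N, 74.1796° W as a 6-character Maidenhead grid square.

FR20vb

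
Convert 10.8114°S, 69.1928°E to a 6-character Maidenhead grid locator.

MH49oe

Shift to the Maidenhead origin (180°W, 90°S): lon 249.1928, lat 79.1886.
Field (20°×10°, letters A–R): lon ⌊249.1928/20⌋ = 12 → M; lat ⌊79.1886/10⌋ = 7 → H.
Square (2°×1°, digits 0–9): lon ⌊9.1928/2⌋ = 4; lat ⌊9.1886/1⌋ = 9.
Subsquare (5′×2.5′, letters a–x): lon ⌊1.1928/0.0833333⌋ = 14 → o; lat ⌊0.1886/0.0416667⌋ = 4 → e.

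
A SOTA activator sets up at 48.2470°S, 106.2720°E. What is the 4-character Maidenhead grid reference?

OE31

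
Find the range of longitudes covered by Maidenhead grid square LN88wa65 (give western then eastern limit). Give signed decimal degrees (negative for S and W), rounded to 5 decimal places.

57.88333, 57.89167

Field L=11, N=13: +11·20° lon, +13·10° lat → SW at lon 40°, lat 40°.
Square 8, 8: +8·2° lon, +8·1° lat → SW at lon 56°, lat 48°.
Subsquare w=22, a=0: +22·0.0833333° lon, +0·0.0416667° lat → SW at lon 57.8333°, lat 48°.
Extended square 6, 5: +6·0.00833333° lon, +5·0.00416667° lat → SW at lon 57.8833°, lat 48.0208°.
Cell spans 0.00833333° lon × 0.00416667° lat.
west 57.88333, east 57.89167.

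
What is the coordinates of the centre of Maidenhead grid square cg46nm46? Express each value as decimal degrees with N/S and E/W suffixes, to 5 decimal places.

Field C=2, G=6: +2·20° lon, +6·10° lat → SW at lon -140°, lat -30°.
Square 4, 6: +4·2° lon, +6·1° lat → SW at lon -132°, lat -24°.
Subsquare n=13, m=12: +13·0.0833333° lon, +12·0.0416667° lat → SW at lon -130.917°, lat -23.5°.
Extended square 4, 6: +4·0.00833333° lon, +6·0.00416667° lat → SW at lon -130.883°, lat -23.475°.
Cell spans 0.00833333° lon × 0.00416667° lat. Centre is SW corner plus half of each.
latitude 23.47292° S, longitude 130.87917° W.

23.47292° S, 130.87917° W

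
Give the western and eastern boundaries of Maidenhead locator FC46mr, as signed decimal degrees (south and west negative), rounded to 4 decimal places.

Field F=5, C=2: +5·20° lon, +2·10° lat → SW at lon -80°, lat -70°.
Square 4, 6: +4·2° lon, +6·1° lat → SW at lon -72°, lat -64°.
Subsquare m=12, r=17: +12·0.0833333° lon, +17·0.0416667° lat → SW at lon -71°, lat -63.2917°.
Cell spans 0.0833333° lon × 0.0416667° lat.
west -71.0000, east -70.9167.

-71.0000, -70.9167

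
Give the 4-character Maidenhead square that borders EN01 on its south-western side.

DN90

Longitude square 0; −1 → -1, wraps to 9, carry into field.
Longitude field E = 4; −1 → 3 = D.
Latitude square 1; −1 → 0.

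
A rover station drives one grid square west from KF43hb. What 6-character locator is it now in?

Longitude subsquare h = 7; −1 → 6 = g.
The latitude characters are unchanged.

KF43gb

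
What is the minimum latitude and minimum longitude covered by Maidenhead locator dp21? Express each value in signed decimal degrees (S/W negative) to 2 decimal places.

Field D=3, P=15: +3·20° lon, +15·10° lat → SW at lon -120°, lat 60°.
Square 2, 1: +2·2° lon, +1·1° lat → SW at lon -116°, lat 61°.
latitude 61.00, longitude -116.00.

61.00, -116.00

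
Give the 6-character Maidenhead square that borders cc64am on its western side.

Longitude subsquare a = 0; −1 → -1, wraps to 23 = x, carry into square.
Longitude square 6; −1 → 5.
The latitude characters are unchanged.

CC54xm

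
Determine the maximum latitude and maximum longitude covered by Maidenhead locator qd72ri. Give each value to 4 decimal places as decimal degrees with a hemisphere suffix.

Field Q=16, D=3: +16·20° lon, +3·10° lat → SW at lon 140°, lat -60°.
Square 7, 2: +7·2° lon, +2·1° lat → SW at lon 154°, lat -58°.
Subsquare r=17, i=8: +17·0.0833333° lon, +8·0.0416667° lat → SW at lon 155.417°, lat -57.6667°.
Cell spans 0.0833333° lon × 0.0416667° lat. NE corner is SW corner plus one full cell.
latitude 57.6250° S, longitude 155.5000° E.

57.6250° S, 155.5000° E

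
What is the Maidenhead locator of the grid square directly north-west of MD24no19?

Longitude extended square 1; −1 → 0.
Latitude extended square 9; +1 → 10, wraps to 0, carry into subsquare.
Latitude subsquare o = 14; +1 → 15 = p.

MD24np00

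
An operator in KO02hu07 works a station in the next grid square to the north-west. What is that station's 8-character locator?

Longitude extended square 0; −1 → -1, wraps to 9, carry into subsquare.
Longitude subsquare h = 7; −1 → 6 = g.
Latitude extended square 7; +1 → 8.

KO02gu98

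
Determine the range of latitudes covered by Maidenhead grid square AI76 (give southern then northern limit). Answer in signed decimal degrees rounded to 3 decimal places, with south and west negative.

-4.000, -3.000

Field A=0, I=8: +0·20° lon, +8·10° lat → SW at lon -180°, lat -10°.
Square 7, 6: +7·2° lon, +6·1° lat → SW at lon -166°, lat -4°.
Cell spans 2° lon × 1° lat.
south -4.000, north -3.000.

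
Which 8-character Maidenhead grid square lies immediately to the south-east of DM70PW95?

DM70qw04

Longitude extended square 9; +1 → 10, wraps to 0, carry into subsquare.
Longitude subsquare p = 15; +1 → 16 = q.
Latitude extended square 5; −1 → 4.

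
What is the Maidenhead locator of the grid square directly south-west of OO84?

Longitude square 8; −1 → 7.
Latitude square 4; −1 → 3.

OO73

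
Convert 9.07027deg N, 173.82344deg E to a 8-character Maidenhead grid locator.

RJ69vb86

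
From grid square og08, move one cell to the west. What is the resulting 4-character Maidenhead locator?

NG98

Longitude square 0; −1 → -1, wraps to 9, carry into field.
Longitude field O = 14; −1 → 13 = N.
The latitude characters are unchanged.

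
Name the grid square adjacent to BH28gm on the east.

Longitude subsquare g = 6; +1 → 7 = h.
The latitude characters are unchanged.

BH28hm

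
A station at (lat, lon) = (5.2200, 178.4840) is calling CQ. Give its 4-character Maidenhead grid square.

Shift to the Maidenhead origin (180°W, 90°S): lon 358.48, lat 95.22.
Field: 358.48/20 → 17 → R, 95.22/10 → 9 → J; chars RJ.
Square: 18.48/2 → 9, 5.22/1 → 5; chars 95.

RJ95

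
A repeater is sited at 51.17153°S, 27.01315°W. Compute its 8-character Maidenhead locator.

Shift to the Maidenhead origin (180°W, 90°S): lon 152.98685, lat 38.82847.
Field: lon ⌊152.98685/20⌋ = 7 → H; lat ⌊38.82847/10⌋ = 3 → D.
Square: lon ⌊12.98685/2⌋ = 6; lat ⌊8.82847/1⌋ = 8.
Subsquare: lon ⌊0.98685/0.0833333⌋ = 11 → l; lat ⌊0.82847/0.0416667⌋ = 19 → t.
Extended square: lon ⌊0.07018/0.00833333⌋ = 8; lat ⌊0.03680/0.00416667⌋ = 8.

HD68lt88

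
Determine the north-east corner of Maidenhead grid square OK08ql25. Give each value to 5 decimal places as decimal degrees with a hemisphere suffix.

18.48333° N, 101.35833° E

Field O=14, K=10: +14·20° lon, +10·10° lat → SW at lon 100°, lat 10°.
Square 0, 8: +0·2° lon, +8·1° lat → SW at lon 100°, lat 18°.
Subsquare q=16, l=11: +16·0.0833333° lon, +11·0.0416667° lat → SW at lon 101.333°, lat 18.4583°.
Extended square 2, 5: +2·0.00833333° lon, +5·0.00416667° lat → SW at lon 101.35°, lat 18.4792°.
Cell spans 0.00833333° lon × 0.00416667° lat. NE corner is SW corner plus one full cell.
latitude 18.48333° N, longitude 101.35833° E.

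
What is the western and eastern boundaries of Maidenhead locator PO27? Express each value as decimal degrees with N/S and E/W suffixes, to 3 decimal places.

Field P=15, O=14: +15·20° lon, +14·10° lat → SW at lon 120°, lat 50°.
Square 2, 7: +2·2° lon, +7·1° lat → SW at lon 124°, lat 57°.
Cell spans 2° lon × 1° lat.
west 124.000° E, east 126.000° E.

124.000° E, 126.000° E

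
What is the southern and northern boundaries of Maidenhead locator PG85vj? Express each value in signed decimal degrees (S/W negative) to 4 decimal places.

Field P=15, G=6: +15·20° lon, +6·10° lat → SW at lon 120°, lat -30°.
Square 8, 5: +8·2° lon, +5·1° lat → SW at lon 136°, lat -25°.
Subsquare v=21, j=9: +21·0.0833333° lon, +9·0.0416667° lat → SW at lon 137.75°, lat -24.625°.
Cell spans 0.0833333° lon × 0.0416667° lat.
south -24.6250, north -24.5833.

-24.6250, -24.5833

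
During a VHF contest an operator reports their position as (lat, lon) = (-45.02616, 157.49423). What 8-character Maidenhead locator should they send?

Offset from 180°W / 90°S: lon 337.49423°, lat 44.97384°.
Field: lon ⌊337.49423/20⌋ = 16 → Q; lat ⌊44.97384/10⌋ = 4 → E.
Square: lon ⌊17.49423/2⌋ = 8; lat ⌊4.97384/1⌋ = 4.
Subsquare: lon ⌊1.49423/0.0833333⌋ = 17 → r; lat ⌊0.97384/0.0416667⌋ = 23 → x.
Extended square: lon ⌊0.07756/0.00833333⌋ = 9; lat ⌊0.01551/0.00416667⌋ = 3.

QE84rx93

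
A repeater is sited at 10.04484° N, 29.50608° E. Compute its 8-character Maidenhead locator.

KK40sb00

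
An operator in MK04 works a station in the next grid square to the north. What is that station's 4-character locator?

Latitude square 4; +1 → 5.
The longitude characters are unchanged.

MK05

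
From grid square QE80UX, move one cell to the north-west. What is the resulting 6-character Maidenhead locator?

Longitude subsquare u = 20; −1 → 19 = t.
Latitude subsquare x = 23; +1 → 24, wraps to 0 = a, carry into square.
Latitude square 0; +1 → 1.

QE81ta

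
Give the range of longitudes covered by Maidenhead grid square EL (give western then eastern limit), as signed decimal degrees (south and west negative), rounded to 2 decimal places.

-100.00, -80.00

Field E=4, L=11: +4·20° lon, +11·10° lat → SW at lon -100°, lat 20°.
Cell spans 20° lon × 10° lat.
west -100.00, east -80.00.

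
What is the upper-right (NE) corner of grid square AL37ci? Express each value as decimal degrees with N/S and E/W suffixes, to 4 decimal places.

27.3750° N, 173.7500° W

Field A=0, L=11: +0·20° lon, +11·10° lat → SW at lon -180°, lat 20°.
Square 3, 7: +3·2° lon, +7·1° lat → SW at lon -174°, lat 27°.
Subsquare c=2, i=8: +2·0.0833333° lon, +8·0.0416667° lat → SW at lon -173.833°, lat 27.3333°.
Cell spans 0.0833333° lon × 0.0416667° lat. NE corner is SW corner plus one full cell.
latitude 27.3750° N, longitude 173.7500° W.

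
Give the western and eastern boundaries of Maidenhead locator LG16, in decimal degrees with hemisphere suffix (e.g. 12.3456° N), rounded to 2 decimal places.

42.00° E, 44.00° E

Field L=11, G=6: +11·20° lon, +6·10° lat → SW at lon 40°, lat -30°.
Square 1, 6: +1·2° lon, +6·1° lat → SW at lon 42°, lat -24°.
Cell spans 2° lon × 1° lat.
west 42.00° E, east 44.00° E.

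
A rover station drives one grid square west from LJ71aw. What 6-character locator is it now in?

Longitude subsquare a = 0; −1 → -1, wraps to 23 = x, carry into square.
Longitude square 7; −1 → 6.
The latitude characters are unchanged.

LJ61xw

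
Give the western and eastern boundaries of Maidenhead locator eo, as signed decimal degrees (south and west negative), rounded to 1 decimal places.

Field E=4, O=14: +4·20° lon, +14·10° lat → SW at lon -100°, lat 50°.
Cell spans 20° lon × 10° lat.
west -100.0, east -80.0.

-100.0, -80.0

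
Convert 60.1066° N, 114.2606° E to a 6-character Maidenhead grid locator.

Offset from 180°W / 90°S: lon 294.2606°, lat 150.1066°.
Field: lon ⌊294.2606/20⌋ = 14 → O; lat ⌊150.1066/10⌋ = 15 → P.
Square: lon ⌊14.2606/2⌋ = 7; lat ⌊0.1066/1⌋ = 0.
Subsquare: lon ⌊0.2606/0.0833333⌋ = 3 → d; lat ⌊0.1066/0.0416667⌋ = 2 → c.

OP70dc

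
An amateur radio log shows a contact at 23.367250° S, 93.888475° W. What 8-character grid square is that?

EG36bp31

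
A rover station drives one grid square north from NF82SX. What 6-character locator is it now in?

NF83sa

Latitude subsquare x = 23; +1 → 24, wraps to 0 = a, carry into square.
Latitude square 2; +1 → 3.
The longitude characters are unchanged.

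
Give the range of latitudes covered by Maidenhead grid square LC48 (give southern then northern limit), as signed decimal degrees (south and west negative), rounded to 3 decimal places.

-62.000, -61.000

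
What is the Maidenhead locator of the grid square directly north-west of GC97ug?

Longitude subsquare u = 20; −1 → 19 = t.
Latitude subsquare g = 6; +1 → 7 = h.

GC97th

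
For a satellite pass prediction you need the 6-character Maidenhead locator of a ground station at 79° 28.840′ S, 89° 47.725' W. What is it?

EB50cm

Add 180° to longitude and 90° to latitude: 90.2046, 10.5193.
Field (20°×10°, letters A–R): lon ⌊90.2046/20⌋ = 4 → E; lat ⌊10.5193/10⌋ = 1 → B.
Square (2°×1°, digits 0–9): lon ⌊10.2046/2⌋ = 5; lat ⌊0.5193/1⌋ = 0.
Subsquare (5′×2.5′, letters a–x): lon ⌊0.2046/0.0833333⌋ = 2 → c; lat ⌊0.5193/0.0416667⌋ = 12 → m.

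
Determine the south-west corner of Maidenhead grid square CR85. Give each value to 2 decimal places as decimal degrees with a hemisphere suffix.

85.00° N, 124.00° W

Field C=2, R=17: +2·20° lon, +17·10° lat → SW at lon -140°, lat 80°.
Square 8, 5: +8·2° lon, +5·1° lat → SW at lon -124°, lat 85°.
latitude 85.00° N, longitude 124.00° W.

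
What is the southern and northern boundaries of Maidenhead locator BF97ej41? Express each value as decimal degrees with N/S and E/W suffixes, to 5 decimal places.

Field B=1, F=5: +1·20° lon, +5·10° lat → SW at lon -160°, lat -40°.
Square 9, 7: +9·2° lon, +7·1° lat → SW at lon -142°, lat -33°.
Subsquare e=4, j=9: +4·0.0833333° lon, +9·0.0416667° lat → SW at lon -141.667°, lat -32.625°.
Extended square 4, 1: +4·0.00833333° lon, +1·0.00416667° lat → SW at lon -141.633°, lat -32.6208°.
Cell spans 0.00833333° lon × 0.00416667° lat.
south 32.62083° S, north 32.61667° S.

32.62083° S, 32.61667° S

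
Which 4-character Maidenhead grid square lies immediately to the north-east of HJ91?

IJ02

Longitude square 9; +1 → 10, wraps to 0, carry into field.
Longitude field H = 7; +1 → 8 = I.
Latitude square 1; +1 → 2.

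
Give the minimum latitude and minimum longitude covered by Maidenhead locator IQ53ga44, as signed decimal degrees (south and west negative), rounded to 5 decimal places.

73.01667, -9.46667

Field I=8, Q=16: +8·20° lon, +16·10° lat → SW at lon -20°, lat 70°.
Square 5, 3: +5·2° lon, +3·1° lat → SW at lon -10°, lat 73°.
Subsquare g=6, a=0: +6·0.0833333° lon, +0·0.0416667° lat → SW at lon -9.5°, lat 73°.
Extended square 4, 4: +4·0.00833333° lon, +4·0.00416667° lat → SW at lon -9.46667°, lat 73.0167°.
latitude 73.01667, longitude -9.46667.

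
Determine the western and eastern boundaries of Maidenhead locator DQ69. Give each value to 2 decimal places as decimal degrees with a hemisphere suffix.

Field D=3, Q=16: +3·20° lon, +16·10° lat → SW at lon -120°, lat 70°.
Square 6, 9: +6·2° lon, +9·1° lat → SW at lon -108°, lat 79°.
Cell spans 2° lon × 1° lat.
west 108.00° W, east 106.00° W.

108.00° W, 106.00° W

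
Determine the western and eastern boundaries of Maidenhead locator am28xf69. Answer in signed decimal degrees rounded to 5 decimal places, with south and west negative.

Field A=0, M=12: +0·20° lon, +12·10° lat → SW at lon -180°, lat 30°.
Square 2, 8: +2·2° lon, +8·1° lat → SW at lon -176°, lat 38°.
Subsquare x=23, f=5: +23·0.0833333° lon, +5·0.0416667° lat → SW at lon -174.083°, lat 38.2083°.
Extended square 6, 9: +6·0.00833333° lon, +9·0.00416667° lat → SW at lon -174.033°, lat 38.2458°.
Cell spans 0.00833333° lon × 0.00416667° lat.
west -174.03333, east -174.02500.

-174.03333, -174.02500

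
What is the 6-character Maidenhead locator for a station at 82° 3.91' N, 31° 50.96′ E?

KR52wb

Shift to the Maidenhead origin (180°W, 90°S): lon 211.8493, lat 172.0652.
Field (20°×10°, letters A–R): lon ⌊211.8493/20⌋ = 10 → K; lat ⌊172.0652/10⌋ = 17 → R.
Square (2°×1°, digits 0–9): lon ⌊11.8493/2⌋ = 5; lat ⌊2.0652/1⌋ = 2.
Subsquare (5′×2.5′, letters a–x): lon ⌊1.8493/0.0833333⌋ = 22 → w; lat ⌊0.0652/0.0416667⌋ = 1 → b.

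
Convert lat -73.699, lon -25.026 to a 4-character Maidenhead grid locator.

Shift to the Maidenhead origin (180°W, 90°S): lon 154.97, lat 16.30.
Field: lon ⌊154.97/20⌋ = 7 → H; lat ⌊16.30/10⌋ = 1 → B.
Square: lon ⌊14.97/2⌋ = 7; lat ⌊6.30/1⌋ = 6.

HB76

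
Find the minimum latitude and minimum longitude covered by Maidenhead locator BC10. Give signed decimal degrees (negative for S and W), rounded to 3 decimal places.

Field B=1, C=2: +1·20° lon, +2·10° lat → SW at lon -160°, lat -70°.
Square 1, 0: +1·2° lon, +0·1° lat → SW at lon -158°, lat -70°.
latitude -70.000, longitude -158.000.

-70.000, -158.000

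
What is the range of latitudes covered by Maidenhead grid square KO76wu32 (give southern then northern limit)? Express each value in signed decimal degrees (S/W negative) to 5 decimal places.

Field K=10, O=14: +10·20° lon, +14·10° lat → SW at lon 20°, lat 50°.
Square 7, 6: +7·2° lon, +6·1° lat → SW at lon 34°, lat 56°.
Subsquare w=22, u=20: +22·0.0833333° lon, +20·0.0416667° lat → SW at lon 35.8333°, lat 56.8333°.
Extended square 3, 2: +3·0.00833333° lon, +2·0.00416667° lat → SW at lon 35.8583°, lat 56.8417°.
Cell spans 0.00833333° lon × 0.00416667° lat.
south 56.84167, north 56.84583.

56.84167, 56.84583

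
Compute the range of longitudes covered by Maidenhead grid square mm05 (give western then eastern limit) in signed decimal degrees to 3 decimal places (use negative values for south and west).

60.000, 62.000

Field M=12, M=12: +12·20° lon, +12·10° lat → SW at lon 60°, lat 30°.
Square 0, 5: +0·2° lon, +5·1° lat → SW at lon 60°, lat 35°.
Cell spans 2° lon × 1° lat.
west 60.000, east 62.000.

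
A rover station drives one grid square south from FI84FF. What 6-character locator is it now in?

FI84fe

Latitude subsquare f = 5; −1 → 4 = e.
The longitude characters are unchanged.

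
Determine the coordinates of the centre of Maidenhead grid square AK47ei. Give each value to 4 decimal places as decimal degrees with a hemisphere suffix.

17.3542° N, 171.6250° W

Field A=0, K=10: +0·20° lon, +10·10° lat → SW at lon -180°, lat 10°.
Square 4, 7: +4·2° lon, +7·1° lat → SW at lon -172°, lat 17°.
Subsquare e=4, i=8: +4·0.0833333° lon, +8·0.0416667° lat → SW at lon -171.667°, lat 17.3333°.
Cell spans 0.0833333° lon × 0.0416667° lat. Centre is SW corner plus half of each.
latitude 17.3542° N, longitude 171.6250° W.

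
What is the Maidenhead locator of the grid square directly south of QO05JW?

QO05jv

Latitude subsquare w = 22; −1 → 21 = v.
The longitude characters are unchanged.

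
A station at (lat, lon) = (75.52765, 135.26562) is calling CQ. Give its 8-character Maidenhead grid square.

Shift to the Maidenhead origin (180°W, 90°S): lon 315.26562, lat 165.52765.
Field: 315.26562/20 → 15 → P, 165.52765/10 → 16 → Q; chars PQ.
Square: 15.26562/2 → 7, 5.52765/1 → 5; chars 75.
Subsquare: 1.26562/0.0833333 → 15 → p, 0.52765/0.0416667 → 12 → m; chars pm.
Extended square: 0.01562/0.00833333 → 1, 0.02765/0.00416667 → 6; chars 16.

PQ75pm16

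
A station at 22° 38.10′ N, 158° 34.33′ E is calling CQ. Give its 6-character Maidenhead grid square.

QL92gp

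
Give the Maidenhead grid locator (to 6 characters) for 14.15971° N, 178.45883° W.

Shift to the Maidenhead origin (180°W, 90°S): lon 1.5412, lat 104.1597.
Field (20°×10°, letters A–R): lon ⌊1.5412/20⌋ = 0 → A; lat ⌊104.1597/10⌋ = 10 → K.
Square (2°×1°, digits 0–9): lon ⌊1.5412/2⌋ = 0; lat ⌊4.1597/1⌋ = 4.
Subsquare (5′×2.5′, letters a–x): lon ⌊1.5412/0.0833333⌋ = 18 → s; lat ⌊0.1597/0.0416667⌋ = 3 → d.

AK04sd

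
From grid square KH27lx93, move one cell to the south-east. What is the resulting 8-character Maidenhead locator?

Longitude extended square 9; +1 → 10, wraps to 0, carry into subsquare.
Longitude subsquare l = 11; +1 → 12 = m.
Latitude extended square 3; −1 → 2.

KH27mx02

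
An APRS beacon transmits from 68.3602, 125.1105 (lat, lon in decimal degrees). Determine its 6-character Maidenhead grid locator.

PP28ni

Add 180° to longitude and 90° to latitude: 305.1105, 158.3602.
Field: lon ⌊305.1105/20⌋ = 15 → P; lat ⌊158.3602/10⌋ = 15 → P.
Square: lon ⌊5.1105/2⌋ = 2; lat ⌊8.3602/1⌋ = 8.
Subsquare: lon ⌊1.1105/0.0833333⌋ = 13 → n; lat ⌊0.3602/0.0416667⌋ = 8 → i.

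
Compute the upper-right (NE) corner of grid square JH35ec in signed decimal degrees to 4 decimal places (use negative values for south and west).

Field J=9, H=7: +9·20° lon, +7·10° lat → SW at lon 0°, lat -20°.
Square 3, 5: +3·2° lon, +5·1° lat → SW at lon 6°, lat -15°.
Subsquare e=4, c=2: +4·0.0833333° lon, +2·0.0416667° lat → SW at lon 6.33333°, lat -14.9167°.
Cell spans 0.0833333° lon × 0.0416667° lat. NE corner is SW corner plus one full cell.
latitude -14.8750, longitude 6.4167.

-14.8750, 6.4167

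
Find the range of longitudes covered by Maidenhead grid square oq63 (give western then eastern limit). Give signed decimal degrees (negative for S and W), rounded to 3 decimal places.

112.000, 114.000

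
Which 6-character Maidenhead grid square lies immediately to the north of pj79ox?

Latitude subsquare x = 23; +1 → 24, wraps to 0 = a, carry into square.
Latitude square 9; +1 → 10, wraps to 0, carry into field.
Latitude field J = 9; +1 → 10 = K.
The longitude characters are unchanged.

PK70oa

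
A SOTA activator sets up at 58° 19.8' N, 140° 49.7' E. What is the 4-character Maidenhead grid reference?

QO08

Offset from 180°W / 90°S: lon 320.83°, lat 148.33°.
Field: 320.83/20 → 16 → Q, 148.33/10 → 14 → O; chars QO.
Square: 0.83/2 → 0, 8.33/1 → 8; chars 08.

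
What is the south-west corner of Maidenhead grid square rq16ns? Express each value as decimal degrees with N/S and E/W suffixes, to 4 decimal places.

76.7500° N, 163.0833° E

Field R=17, Q=16: +17·20° lon, +16·10° lat → SW at lon 160°, lat 70°.
Square 1, 6: +1·2° lon, +6·1° lat → SW at lon 162°, lat 76°.
Subsquare n=13, s=18: +13·0.0833333° lon, +18·0.0416667° lat → SW at lon 163.083°, lat 76.75°.
latitude 76.7500° N, longitude 163.0833° E.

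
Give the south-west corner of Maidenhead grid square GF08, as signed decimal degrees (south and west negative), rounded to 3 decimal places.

Field G=6, F=5: +6·20° lon, +5·10° lat → SW at lon -60°, lat -40°.
Square 0, 8: +0·2° lon, +8·1° lat → SW at lon -60°, lat -32°.
latitude -32.000, longitude -60.000.

-32.000, -60.000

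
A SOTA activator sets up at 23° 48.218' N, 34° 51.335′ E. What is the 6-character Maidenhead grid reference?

KL73kt

Shift to the Maidenhead origin (180°W, 90°S): lon 214.8556, lat 113.8036.
Field: 214.8556/20 → 10 → K, 113.8036/10 → 11 → L; chars KL.
Square: 14.8556/2 → 7, 3.8036/1 → 3; chars 73.
Subsquare: 0.8556/0.0833333 → 10 → k, 0.8036/0.0416667 → 19 → t; chars kt.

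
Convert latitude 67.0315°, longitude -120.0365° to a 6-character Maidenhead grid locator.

CP97xa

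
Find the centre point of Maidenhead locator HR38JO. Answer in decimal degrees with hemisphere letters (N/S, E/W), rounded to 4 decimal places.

Field H=7, R=17: +7·20° lon, +17·10° lat → SW at lon -40°, lat 80°.
Square 3, 8: +3·2° lon, +8·1° lat → SW at lon -34°, lat 88°.
Subsquare j=9, o=14: +9·0.0833333° lon, +14·0.0416667° lat → SW at lon -33.25°, lat 88.5833°.
Cell spans 0.0833333° lon × 0.0416667° lat. Centre is SW corner plus half of each.
latitude 88.6042° N, longitude 33.2083° W.

88.6042° N, 33.2083° W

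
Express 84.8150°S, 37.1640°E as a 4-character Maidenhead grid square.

KA85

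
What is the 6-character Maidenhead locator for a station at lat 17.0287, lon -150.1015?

Shift to the Maidenhead origin (180°W, 90°S): lon 29.8985, lat 107.0287.
Field: 29.8985/20 → 1 → B, 107.0287/10 → 10 → K; chars BK.
Square: 9.8985/2 → 4, 7.0287/1 → 7; chars 47.
Subsquare: 1.8985/0.0833333 → 22 → w, 0.0287/0.0416667 → 0 → a; chars wa.

BK47wa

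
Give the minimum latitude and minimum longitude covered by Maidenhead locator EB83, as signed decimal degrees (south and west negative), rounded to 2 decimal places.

Field E=4, B=1: +4·20° lon, +1·10° lat → SW at lon -100°, lat -80°.
Square 8, 3: +8·2° lon, +3·1° lat → SW at lon -84°, lat -77°.
latitude -77.00, longitude -84.00.

-77.00, -84.00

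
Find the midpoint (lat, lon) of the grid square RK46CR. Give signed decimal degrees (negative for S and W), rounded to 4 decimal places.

16.7292, 168.2083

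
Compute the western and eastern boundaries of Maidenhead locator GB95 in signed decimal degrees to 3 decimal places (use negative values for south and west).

-42.000, -40.000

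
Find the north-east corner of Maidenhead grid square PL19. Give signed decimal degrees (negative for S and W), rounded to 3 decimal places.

Field P=15, L=11: +15·20° lon, +11·10° lat → SW at lon 120°, lat 20°.
Square 1, 9: +1·2° lon, +9·1° lat → SW at lon 122°, lat 29°.
Cell spans 2° lon × 1° lat. NE corner is SW corner plus one full cell.
latitude 30.000, longitude 124.000.

30.000, 124.000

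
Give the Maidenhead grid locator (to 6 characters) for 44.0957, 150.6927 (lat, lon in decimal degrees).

QN54ic

Offset from 180°W / 90°S: lon 330.6927°, lat 134.0957°.
Field: lon ⌊330.6927/20⌋ = 16 → Q; lat ⌊134.0957/10⌋ = 13 → N.
Square: lon ⌊10.6927/2⌋ = 5; lat ⌊4.0957/1⌋ = 4.
Subsquare: lon ⌊0.6927/0.0833333⌋ = 8 → i; lat ⌊0.0957/0.0416667⌋ = 2 → c.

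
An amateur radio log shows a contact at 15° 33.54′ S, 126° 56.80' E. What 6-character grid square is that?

Offset from 180°W / 90°S: lon 306.9467°, lat 74.4410°.
Field (20°×10°, letters A–R): 306.9467/20 → 15 → P, 74.4410/10 → 7 → H; chars PH.
Square (2°×1°, digits 0–9): 6.9467/2 → 3, 4.4410/1 → 4; chars 34.
Subsquare (5′×2.5′, letters a–x): 0.9467/0.0833333 → 11 → l, 0.4410/0.0416667 → 10 → k; chars lk.

PH34lk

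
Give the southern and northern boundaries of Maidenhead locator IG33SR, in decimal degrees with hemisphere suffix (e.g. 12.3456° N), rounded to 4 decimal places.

Field I=8, G=6: +8·20° lon, +6·10° lat → SW at lon -20°, lat -30°.
Square 3, 3: +3·2° lon, +3·1° lat → SW at lon -14°, lat -27°.
Subsquare s=18, r=17: +18·0.0833333° lon, +17·0.0416667° lat → SW at lon -12.5°, lat -26.2917°.
Cell spans 0.0833333° lon × 0.0416667° lat.
south 26.2917° S, north 26.2500° S.

26.2917° S, 26.2500° S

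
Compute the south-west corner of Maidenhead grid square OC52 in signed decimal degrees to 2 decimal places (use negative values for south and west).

Field O=14, C=2: +14·20° lon, +2·10° lat → SW at lon 100°, lat -70°.
Square 5, 2: +5·2° lon, +2·1° lat → SW at lon 110°, lat -68°.
latitude -68.00, longitude 110.00.

-68.00, 110.00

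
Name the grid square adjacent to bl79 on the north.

BM70

Latitude square 9; +1 → 10, wraps to 0, carry into field.
Latitude field L = 11; +1 → 12 = M.
The longitude characters are unchanged.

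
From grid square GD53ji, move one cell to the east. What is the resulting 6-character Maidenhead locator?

GD53ki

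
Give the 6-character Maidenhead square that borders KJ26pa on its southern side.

Latitude subsquare a = 0; −1 → -1, wraps to 23 = x, carry into square.
Latitude square 6; −1 → 5.
The longitude characters are unchanged.

KJ25px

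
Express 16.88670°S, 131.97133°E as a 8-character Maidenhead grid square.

Add 180° to longitude and 90° to latitude: 311.97133, 73.11330.
Field: 311.97133/20 → 15 → P, 73.11330/10 → 7 → H; chars PH.
Square: 11.97133/2 → 5, 3.11330/1 → 3; chars 53.
Subsquare: 1.97133/0.0833333 → 23 → x, 0.11330/0.0416667 → 2 → c; chars xc.
Extended square: 0.05466/0.00833333 → 6, 0.02997/0.00416667 → 7; chars 67.

PH53xc67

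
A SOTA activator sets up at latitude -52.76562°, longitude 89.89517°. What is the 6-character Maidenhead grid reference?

ND47wf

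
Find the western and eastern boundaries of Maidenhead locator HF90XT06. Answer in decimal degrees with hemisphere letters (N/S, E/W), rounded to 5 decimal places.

20.08333° W, 20.07500° W

Field H=7, F=5: +7·20° lon, +5·10° lat → SW at lon -40°, lat -40°.
Square 9, 0: +9·2° lon, +0·1° lat → SW at lon -22°, lat -40°.
Subsquare x=23, t=19: +23·0.0833333° lon, +19·0.0416667° lat → SW at lon -20.0833°, lat -39.2083°.
Extended square 0, 6: +0·0.00833333° lon, +6·0.00416667° lat → SW at lon -20.0833°, lat -39.1833°.
Cell spans 0.00833333° lon × 0.00416667° lat.
west 20.08333° W, east 20.07500° W.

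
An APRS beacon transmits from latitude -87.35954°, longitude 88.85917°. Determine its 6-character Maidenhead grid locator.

NA42kp

Offset from 180°W / 90°S: lon 268.8592°, lat 2.6405°.
Field: lon ⌊268.8592/20⌋ = 13 → N; lat ⌊2.6405/10⌋ = 0 → A.
Square: lon ⌊8.8592/2⌋ = 4; lat ⌊2.6405/1⌋ = 2.
Subsquare: lon ⌊0.8592/0.0833333⌋ = 10 → k; lat ⌊0.6405/0.0416667⌋ = 15 → p.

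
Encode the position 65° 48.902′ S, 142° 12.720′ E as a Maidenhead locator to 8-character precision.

Offset from 180°W / 90°S: lon 322.21200°, lat 24.18497°.
Field: lon ⌊322.21200/20⌋ = 16 → Q; lat ⌊24.18497/10⌋ = 2 → C.
Square: lon ⌊2.21200/2⌋ = 1; lat ⌊4.18497/1⌋ = 4.
Subsquare: lon ⌊0.21200/0.0833333⌋ = 2 → c; lat ⌊0.18497/0.0416667⌋ = 4 → e.
Extended square: lon ⌊0.04533/0.00833333⌋ = 5; lat ⌊0.01830/0.00416667⌋ = 4.

QC14ce54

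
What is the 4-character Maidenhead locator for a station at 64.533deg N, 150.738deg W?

BP44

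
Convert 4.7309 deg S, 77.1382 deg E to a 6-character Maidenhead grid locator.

MI85ng

Offset from 180°W / 90°S: lon 257.1382°, lat 85.2691°.
Field: 257.1382/20 → 12 → M, 85.2691/10 → 8 → I; chars MI.
Square: 17.1382/2 → 8, 5.2691/1 → 5; chars 85.
Subsquare: 1.1382/0.0833333 → 13 → n, 0.2691/0.0416667 → 6 → g; chars ng.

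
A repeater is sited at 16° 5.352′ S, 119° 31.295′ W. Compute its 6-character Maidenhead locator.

DH03fv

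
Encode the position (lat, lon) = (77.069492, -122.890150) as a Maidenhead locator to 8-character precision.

Offset from 180°W / 90°S: lon 57.10985°, lat 167.06949°.
Field: 57.10985/20 → 2 → C, 167.06949/10 → 16 → Q; chars CQ.
Square: 17.10985/2 → 8, 7.06949/1 → 7; chars 87.
Subsquare: 1.10985/0.0833333 → 13 → n, 0.06949/0.0416667 → 1 → b; chars nb.
Extended square: 0.02652/0.00833333 → 3, 0.02783/0.00416667 → 6; chars 36.

CQ87nb36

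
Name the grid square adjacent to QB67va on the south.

Latitude subsquare a = 0; −1 → -1, wraps to 23 = x, carry into square.
Latitude square 7; −1 → 6.
The longitude characters are unchanged.

QB66vx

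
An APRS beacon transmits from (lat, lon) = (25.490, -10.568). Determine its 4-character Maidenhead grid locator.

IL45

Shift to the Maidenhead origin (180°W, 90°S): lon 169.43, lat 115.49.
Field: 169.43/20 → 8 → I, 115.49/10 → 11 → L; chars IL.
Square: 9.43/2 → 4, 5.49/1 → 5; chars 45.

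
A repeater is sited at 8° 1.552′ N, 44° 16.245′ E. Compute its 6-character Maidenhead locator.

Shift to the Maidenhead origin (180°W, 90°S): lon 224.2707, lat 98.0259.
Field: 224.2707/20 → 11 → L, 98.0259/10 → 9 → J; chars LJ.
Square: 4.2707/2 → 2, 8.0259/1 → 8; chars 28.
Subsquare: 0.2707/0.0833333 → 3 → d, 0.0259/0.0416667 → 0 → a; chars da.

LJ28da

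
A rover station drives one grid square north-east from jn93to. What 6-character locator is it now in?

JN93up

Longitude subsquare t = 19; +1 → 20 = u.
Latitude subsquare o = 14; +1 → 15 = p.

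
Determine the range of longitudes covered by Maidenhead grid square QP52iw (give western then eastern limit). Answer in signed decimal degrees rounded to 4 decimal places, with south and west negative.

150.6667, 150.7500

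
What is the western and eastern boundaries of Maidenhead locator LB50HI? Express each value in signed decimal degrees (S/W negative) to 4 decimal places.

Field L=11, B=1: +11·20° lon, +1·10° lat → SW at lon 40°, lat -80°.
Square 5, 0: +5·2° lon, +0·1° lat → SW at lon 50°, lat -80°.
Subsquare h=7, i=8: +7·0.0833333° lon, +8·0.0416667° lat → SW at lon 50.5833°, lat -79.6667°.
Cell spans 0.0833333° lon × 0.0416667° lat.
west 50.5833, east 50.6667.

50.5833, 50.6667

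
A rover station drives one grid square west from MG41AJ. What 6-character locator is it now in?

Longitude subsquare a = 0; −1 → -1, wraps to 23 = x, carry into square.
Longitude square 4; −1 → 3.
The latitude characters are unchanged.

MG31xj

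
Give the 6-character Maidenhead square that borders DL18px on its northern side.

DL19pa

Latitude subsquare x = 23; +1 → 24, wraps to 0 = a, carry into square.
Latitude square 8; +1 → 9.
The longitude characters are unchanged.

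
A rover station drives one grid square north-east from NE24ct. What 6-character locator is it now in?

NE24du

Longitude subsquare c = 2; +1 → 3 = d.
Latitude subsquare t = 19; +1 → 20 = u.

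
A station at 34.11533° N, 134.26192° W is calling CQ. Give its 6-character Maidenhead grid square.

CM24uc

Shift to the Maidenhead origin (180°W, 90°S): lon 45.7381, lat 124.1153.
Field: lon ⌊45.7381/20⌋ = 2 → C; lat ⌊124.1153/10⌋ = 12 → M.
Square: lon ⌊5.7381/2⌋ = 2; lat ⌊4.1153/1⌋ = 4.
Subsquare: lon ⌊1.7381/0.0833333⌋ = 20 → u; lat ⌊0.1153/0.0416667⌋ = 2 → c.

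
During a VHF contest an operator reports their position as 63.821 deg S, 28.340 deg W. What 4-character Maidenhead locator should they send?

Add 180° to longitude and 90° to latitude: 151.66, 26.18.
Field: lon ⌊151.66/20⌋ = 7 → H; lat ⌊26.18/10⌋ = 2 → C.
Square: lon ⌊11.66/2⌋ = 5; lat ⌊6.18/1⌋ = 6.

HC56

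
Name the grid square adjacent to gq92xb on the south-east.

Longitude subsquare x = 23; +1 → 24, wraps to 0 = a, carry into square.
Longitude square 9; +1 → 10, wraps to 0, carry into field.
Longitude field G = 6; +1 → 7 = H.
Latitude subsquare b = 1; −1 → 0 = a.

HQ02aa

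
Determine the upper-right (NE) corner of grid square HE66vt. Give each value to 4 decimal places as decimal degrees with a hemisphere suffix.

Field H=7, E=4: +7·20° lon, +4·10° lat → SW at lon -40°, lat -50°.
Square 6, 6: +6·2° lon, +6·1° lat → SW at lon -28°, lat -44°.
Subsquare v=21, t=19: +21·0.0833333° lon, +19·0.0416667° lat → SW at lon -26.25°, lat -43.2083°.
Cell spans 0.0833333° lon × 0.0416667° lat. NE corner is SW corner plus one full cell.
latitude 43.1667° S, longitude 26.1667° W.

43.1667° S, 26.1667° W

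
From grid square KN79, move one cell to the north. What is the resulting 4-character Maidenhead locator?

KO70

Latitude square 9; +1 → 10, wraps to 0, carry into field.
Latitude field N = 13; +1 → 14 = O.
The longitude characters are unchanged.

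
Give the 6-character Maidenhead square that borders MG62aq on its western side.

Longitude subsquare a = 0; −1 → -1, wraps to 23 = x, carry into square.
Longitude square 6; −1 → 5.
The latitude characters are unchanged.

MG52xq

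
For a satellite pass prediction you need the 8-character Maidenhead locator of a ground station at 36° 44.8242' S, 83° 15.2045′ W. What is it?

EF83ig90

Offset from 180°W / 90°S: lon 96.74659°, lat 53.25293°.
Field: lon ⌊96.74659/20⌋ = 4 → E; lat ⌊53.25293/10⌋ = 5 → F.
Square: lon ⌊16.74659/2⌋ = 8; lat ⌊3.25293/1⌋ = 3.
Subsquare: lon ⌊0.74659/0.0833333⌋ = 8 → i; lat ⌊0.25293/0.0416667⌋ = 6 → g.
Extended square: lon ⌊0.07992/0.00833333⌋ = 9; lat ⌊0.00293/0.00416667⌋ = 0.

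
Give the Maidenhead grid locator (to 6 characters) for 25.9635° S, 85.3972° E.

Offset from 180°W / 90°S: lon 265.3972°, lat 64.0365°.
Field: 265.3972/20 → 13 → N, 64.0365/10 → 6 → G; chars NG.
Square: 5.3972/2 → 2, 4.0365/1 → 4; chars 24.
Subsquare: 1.3972/0.0833333 → 16 → q, 0.0365/0.0416667 → 0 → a; chars qa.

NG24qa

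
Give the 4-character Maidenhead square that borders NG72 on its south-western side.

NG61

Longitude square 7; −1 → 6.
Latitude square 2; −1 → 1.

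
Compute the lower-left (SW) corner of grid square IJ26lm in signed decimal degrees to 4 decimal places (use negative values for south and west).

6.5000, -15.0833

Field I=8, J=9: +8·20° lon, +9·10° lat → SW at lon -20°, lat 0°.
Square 2, 6: +2·2° lon, +6·1° lat → SW at lon -16°, lat 6°.
Subsquare l=11, m=12: +11·0.0833333° lon, +12·0.0416667° lat → SW at lon -15.0833°, lat 6.5°.
latitude 6.5000, longitude -15.0833.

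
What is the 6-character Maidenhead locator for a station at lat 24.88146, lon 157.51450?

QL84sv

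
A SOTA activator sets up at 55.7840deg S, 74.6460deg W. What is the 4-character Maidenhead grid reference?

Shift to the Maidenhead origin (180°W, 90°S): lon 105.35, lat 34.22.
Field: lon ⌊105.35/20⌋ = 5 → F; lat ⌊34.22/10⌋ = 3 → D.
Square: lon ⌊5.35/2⌋ = 2; lat ⌊4.22/1⌋ = 4.

FD24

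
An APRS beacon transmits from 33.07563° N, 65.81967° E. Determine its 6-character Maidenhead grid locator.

MM23vb

Shift to the Maidenhead origin (180°W, 90°S): lon 245.8197, lat 123.0756.
Field: lon ⌊245.8197/20⌋ = 12 → M; lat ⌊123.0756/10⌋ = 12 → M.
Square: lon ⌊5.8197/2⌋ = 2; lat ⌊3.0756/1⌋ = 3.
Subsquare: lon ⌊1.8197/0.0833333⌋ = 21 → v; lat ⌊0.0756/0.0416667⌋ = 1 → b.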